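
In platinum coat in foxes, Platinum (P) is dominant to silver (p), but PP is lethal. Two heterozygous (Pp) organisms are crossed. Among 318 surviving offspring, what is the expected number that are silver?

Cross: Pp × Pp
Punnett square offspring (before lethality): 1 PP, 2 Pp, 1 pp
The PP genotype is lethal (embryos die); surviving offspring: 2 Pp, 1 pp
silver: 1 out of 3 → fraction 1/3
Expected count = 1/3 × 318 = 106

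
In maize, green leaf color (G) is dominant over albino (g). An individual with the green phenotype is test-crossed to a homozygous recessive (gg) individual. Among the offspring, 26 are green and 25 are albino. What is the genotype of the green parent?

Test cross: ? × gg
Offspring: 26 green, 25 albino — approximately 1:1.
A 1:1 ratio in a test cross indicates the unknown parent is heterozygous (Gg).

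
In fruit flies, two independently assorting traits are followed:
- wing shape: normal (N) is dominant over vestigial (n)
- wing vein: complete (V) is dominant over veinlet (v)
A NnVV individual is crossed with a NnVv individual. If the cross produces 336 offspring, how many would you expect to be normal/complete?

Dihybrid cross NnVV × NnVv — consider each gene separately:
wing shape: Nn × Nn → 1 NN, 2 Nn, 1 nn → 3 N_ : 1 nn (out of 4)
wing vein: VV × Vv → 2 VV, 2 Vv → 4 V_ (out of 4)
Combine (counts out of 4 × 4 = 16): normal/complete (N_V_) = 3×4 = 12; vestigial/complete (nnV_) = 1×4 = 4
Phenotype counts (out of 16): 12 normal/complete, 4 vestigial/complete
normal/complete: 12 out of 16 → fraction 3/4
Expected count = 3/4 × 336 = 252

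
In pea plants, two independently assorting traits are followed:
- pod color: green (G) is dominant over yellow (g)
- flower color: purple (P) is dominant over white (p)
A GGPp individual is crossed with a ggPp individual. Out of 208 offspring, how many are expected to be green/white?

Dihybrid cross GGPp × ggPp — consider each gene separately:
pod color: GG × gg → 4 Gg → 4 G_ (out of 4)
flower color: Pp × Pp → 1 PP, 2 Pp, 1 pp → 3 P_ : 1 pp (out of 4)
Combine (counts out of 4 × 4 = 16): green/purple (G_P_) = 4×3 = 12; green/white (G_pp) = 4×1 = 4
Phenotype counts (out of 16): 12 green/purple, 4 green/white
green/white: 4 out of 16 → fraction 1/4
Expected count = 1/4 × 208 = 52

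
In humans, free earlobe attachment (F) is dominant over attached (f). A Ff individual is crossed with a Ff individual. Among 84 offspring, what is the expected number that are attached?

Punnett square for Ff × Ff:
Offspring genotypes: 1 FF, 2 Ff, 1 ff
free: 3, attached: 1
attached: 1 out of 4 → fraction 1/4
Expected count = 1/4 × 84 = 21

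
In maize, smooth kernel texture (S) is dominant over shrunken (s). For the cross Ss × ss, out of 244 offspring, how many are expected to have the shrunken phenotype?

Punnett square for Ss × ss:
Offspring genotypes: 2 Ss, 2 ss
Total offspring: 4
Count with target: 2
Probability: 2/4 = 1/2
Expected count = 1/2 × 244 = 122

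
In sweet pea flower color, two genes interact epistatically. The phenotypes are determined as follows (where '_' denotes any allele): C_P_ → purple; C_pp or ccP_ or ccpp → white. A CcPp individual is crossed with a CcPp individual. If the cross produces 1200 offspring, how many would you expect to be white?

Cross: CcPp × CcPp — consider each gene separately:
C gene: Cc × Cc → 1 CC, 2 Cc, 1 cc → 3 C_ : 1 cc (out of 4)
P gene: Pp × Pp → 1 PP, 2 Pp, 1 pp → 3 P_ : 1 pp (out of 4)
Genotype classes (out of 4 × 4 = 16): C_P_ = 3×3 = 9; C_pp = 3×1 = 3; ccP_ = 1×3 = 3; ccpp = 1×1 = 1
Apply the phenotype rules: C_P_ (9) → purple; C_pp (3) + ccP_ (3) + ccpp (1) → white
Phenotype counts (out of 16): 9 purple, 7 white
white: 7 out of 16 → fraction 7/16
Expected count = 7/16 × 1200 = 525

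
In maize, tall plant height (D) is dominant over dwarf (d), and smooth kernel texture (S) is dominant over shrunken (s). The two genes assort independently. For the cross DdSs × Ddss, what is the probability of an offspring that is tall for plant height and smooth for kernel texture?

Dihybrid cross DdSs × Ddss — consider each gene separately:
plant height: Dd × Dd → 1 DD, 2 Dd, 1 dd → 3 D_ : 1 dd (out of 4)
kernel texture: Ss × ss → 2 Ss, 2 ss → 2 S_ : 2 ss (out of 4)
Looking for: tall (D_) and smooth (S_)
P(tall) = 3/4, P(smooth) = 2/4
P(both) = 3/4 × 2/4 = 6/16 = 3/8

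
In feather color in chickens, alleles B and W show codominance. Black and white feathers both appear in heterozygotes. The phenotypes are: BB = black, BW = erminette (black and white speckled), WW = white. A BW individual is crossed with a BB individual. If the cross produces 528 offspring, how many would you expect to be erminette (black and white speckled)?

Punnett square for BW × BB:
Offspring genotypes: 2 BB, 2 BW
Phenotype counts: 2 black, 2 erminette (black and white speckled)
erminette (black and white speckled): 2 out of 4 → fraction 1/2
Expected count = 1/2 × 528 = 264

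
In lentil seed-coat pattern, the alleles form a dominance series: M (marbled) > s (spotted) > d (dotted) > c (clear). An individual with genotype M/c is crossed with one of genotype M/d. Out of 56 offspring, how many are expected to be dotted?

Cross: M/c × M/d
Allele dominance: M > s > d > c
Offspring genotypes: 1 M/M, 1 M/d, 1 M/c, 1 d/c
Phenotype counts: 3 marbled, 1 dotted
dotted: 1 out of 4 → fraction 1/4
Expected count = 1/4 × 56 = 14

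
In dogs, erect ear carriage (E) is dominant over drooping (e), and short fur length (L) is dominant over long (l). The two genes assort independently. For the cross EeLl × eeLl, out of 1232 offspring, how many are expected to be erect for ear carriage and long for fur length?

Dihybrid cross EeLl × eeLl — consider each gene separately:
ear carriage: Ee × ee → 2 Ee, 2 ee → 2 E_ : 2 ee (out of 4)
fur length: Ll × Ll → 1 LL, 2 Ll, 1 ll → 3 L_ : 1 ll (out of 4)
Looking for: erect (E_) and long (ll)
P(erect) = 2/4, P(long) = 1/4
P(both) = 2/4 × 1/4 = 2/16 = 1/8
Expected count = 1/8 × 1232 = 154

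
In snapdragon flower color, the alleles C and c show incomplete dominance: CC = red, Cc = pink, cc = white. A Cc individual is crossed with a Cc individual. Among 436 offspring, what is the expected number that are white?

Punnett square for Cc × Cc:
Offspring genotypes: 1 CC, 2 Cc, 1 cc
Phenotype counts: 1 red, 2 pink, 1 white
white: 1 out of 4 → fraction 1/4
Expected count = 1/4 × 436 = 109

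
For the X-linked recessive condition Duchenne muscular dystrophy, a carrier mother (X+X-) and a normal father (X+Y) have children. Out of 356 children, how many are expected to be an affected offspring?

Cross: X+X- × X+Y
Offspring: 1 X+X+, 1 X+Y, 1 X+X-, 1 X-Y
Probability of an affected offspring: 1/4
Expected count = 1/4 × 356 = 89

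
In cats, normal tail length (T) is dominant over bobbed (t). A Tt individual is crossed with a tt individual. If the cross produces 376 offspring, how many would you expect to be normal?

Punnett square for Tt × tt:
Offspring genotypes: 2 Tt, 2 tt
normal: 2, bobbed: 2
normal: 2 out of 4 → fraction 1/2
Expected count = 1/2 × 376 = 188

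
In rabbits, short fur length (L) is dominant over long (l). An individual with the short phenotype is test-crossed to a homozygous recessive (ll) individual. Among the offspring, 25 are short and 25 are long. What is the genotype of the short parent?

Test cross: ? × ll
Offspring: 25 short, 25 long — approximately 1:1.
A 1:1 ratio in a test cross indicates the unknown parent is heterozygous (Ll).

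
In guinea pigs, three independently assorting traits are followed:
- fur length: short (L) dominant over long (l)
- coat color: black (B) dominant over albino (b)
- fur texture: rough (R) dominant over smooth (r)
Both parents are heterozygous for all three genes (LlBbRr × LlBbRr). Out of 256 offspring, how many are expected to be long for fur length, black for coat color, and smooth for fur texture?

Trihybrid cross: LlBbRr × LlBbRr
Each trait segregates independently with a 3:1 phenotypic ratio, so each gene contributes 3/4 (dominant) or 1/4 (recessive).
Target: long (fur length), black (coat color), smooth (fur texture)
Probability = product of independent per-trait probabilities
= 1/4 × 3/4 × 1/4 = 3/64
Expected count = 3/64 × 256 = 12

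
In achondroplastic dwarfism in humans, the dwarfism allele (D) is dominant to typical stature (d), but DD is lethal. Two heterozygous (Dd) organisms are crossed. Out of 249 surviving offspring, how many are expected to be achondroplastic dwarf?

Cross: Dd × Dd
Punnett square offspring (before lethality): 1 DD, 2 Dd, 1 dd
The DD genotype is lethal (embryos die); surviving offspring: 2 Dd, 1 dd
achondroplastic dwarf: 2 out of 3 → fraction 2/3
Expected count = 2/3 × 249 = 166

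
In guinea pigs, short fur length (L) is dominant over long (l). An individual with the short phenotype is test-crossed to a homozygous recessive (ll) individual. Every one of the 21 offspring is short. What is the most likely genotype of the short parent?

Test cross: ? × ll
All offspring are short.
If the unknown parent were heterozygous (Ll), about half of 21 offspring would be long; none are. The unknown parent is most likely homozygous dominant (LL).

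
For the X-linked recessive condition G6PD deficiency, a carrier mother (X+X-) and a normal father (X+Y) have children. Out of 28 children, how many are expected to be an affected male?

Cross: X+X- × X+Y
Offspring: 1 X+X+, 1 X+Y, 1 X+X-, 1 X-Y
Probability of an affected male: 1/4
Expected count = 1/4 × 28 = 7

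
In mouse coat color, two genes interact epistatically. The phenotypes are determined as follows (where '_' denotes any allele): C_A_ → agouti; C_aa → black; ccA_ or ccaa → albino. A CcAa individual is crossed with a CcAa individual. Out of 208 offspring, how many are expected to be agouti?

Cross: CcAa × CcAa — consider each gene separately:
C gene: Cc × Cc → 1 CC, 2 Cc, 1 cc → 3 C_ : 1 cc (out of 4)
A gene: Aa × Aa → 1 AA, 2 Aa, 1 aa → 3 A_ : 1 aa (out of 4)
Genotype classes (out of 4 × 4 = 16): C_A_ = 3×3 = 9; C_aa = 3×1 = 3; ccA_ = 1×3 = 3; ccaa = 1×1 = 1
Apply the phenotype rules: C_A_ (9) → agouti; C_aa (3) → black; ccA_ (3) + ccaa (1) → albino
Phenotype counts (out of 16): 9 agouti, 3 black, 4 albino
agouti: 9 out of 16 → fraction 9/16
Expected count = 9/16 × 208 = 117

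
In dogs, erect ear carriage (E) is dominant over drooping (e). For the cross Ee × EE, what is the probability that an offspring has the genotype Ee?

Punnett square for Ee × EE:
Offspring genotypes: 2 EE, 2 Ee
Total offspring: 4
Count with target: 2
Probability: 2/4 = 1/2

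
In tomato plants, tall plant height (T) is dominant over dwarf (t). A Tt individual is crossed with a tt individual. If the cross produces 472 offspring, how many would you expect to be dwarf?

Punnett square for Tt × tt:
Offspring genotypes: 2 Tt, 2 tt
tall: 2, dwarf: 2
dwarf: 2 out of 4 → fraction 1/2
Expected count = 1/2 × 472 = 236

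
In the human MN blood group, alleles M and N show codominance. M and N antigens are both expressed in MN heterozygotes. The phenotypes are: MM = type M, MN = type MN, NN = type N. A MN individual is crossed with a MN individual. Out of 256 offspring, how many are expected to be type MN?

Punnett square for MN × MN:
Offspring genotypes: 1 MM, 2 MN, 1 NN
Phenotype counts: 1 type M, 2 type MN, 1 type N
type MN: 2 out of 4 → fraction 1/2
Expected count = 1/2 × 256 = 128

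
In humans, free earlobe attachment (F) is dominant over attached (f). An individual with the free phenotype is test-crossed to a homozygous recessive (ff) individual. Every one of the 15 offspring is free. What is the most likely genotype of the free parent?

Test cross: ? × ff
All offspring are free.
If the unknown parent were heterozygous (Ff), about half of 15 offspring would be attached; none are. The unknown parent is most likely homozygous dominant (FF).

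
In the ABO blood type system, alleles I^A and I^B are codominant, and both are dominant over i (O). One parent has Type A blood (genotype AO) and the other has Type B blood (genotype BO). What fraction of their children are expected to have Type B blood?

Cross: AO × BO
Possible offspring genotypes: 1 AB, 1 AO, 1 BO, 1 OO
Blood type counts: 1 Type AB, 1 Type A, 1 Type B, 1 Type O
Probability of Type B: 1/4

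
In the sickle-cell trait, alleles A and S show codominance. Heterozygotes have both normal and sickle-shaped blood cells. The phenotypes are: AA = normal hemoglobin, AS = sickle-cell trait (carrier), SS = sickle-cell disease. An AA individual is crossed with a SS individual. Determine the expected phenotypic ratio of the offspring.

Punnett square for AA × SS:
Offspring genotypes: 4 AS
Phenotype counts: 4 sickle-cell trait (carrier)
Ratio: all sickle-cell trait (carrier)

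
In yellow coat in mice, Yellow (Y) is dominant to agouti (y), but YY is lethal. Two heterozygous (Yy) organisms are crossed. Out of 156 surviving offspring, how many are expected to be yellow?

Cross: Yy × Yy
Punnett square offspring (before lethality): 1 YY, 2 Yy, 1 yy
The YY genotype is lethal (embryos die); surviving offspring: 2 Yy, 1 yy
yellow: 2 out of 3 → fraction 2/3
Expected count = 2/3 × 156 = 104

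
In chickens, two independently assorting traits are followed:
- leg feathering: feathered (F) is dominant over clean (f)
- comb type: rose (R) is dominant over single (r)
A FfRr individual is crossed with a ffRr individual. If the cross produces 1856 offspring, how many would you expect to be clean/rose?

Dihybrid cross FfRr × ffRr — consider each gene separately:
leg feathering: Ff × ff → 2 Ff, 2 ff → 2 F_ : 2 ff (out of 4)
comb type: Rr × Rr → 1 RR, 2 Rr, 1 rr → 3 R_ : 1 rr (out of 4)
Combine (counts out of 4 × 4 = 16): feathered/rose (F_R_) = 2×3 = 6; feathered/single (F_rr) = 2×1 = 2; clean/rose (ffR_) = 2×3 = 6; clean/single (ffrr) = 2×1 = 2
Phenotype counts (out of 16): 6 feathered/rose, 2 feathered/single, 6 clean/rose, 2 clean/single
clean/rose: 6 out of 16 → fraction 3/8
Expected count = 3/8 × 1856 = 696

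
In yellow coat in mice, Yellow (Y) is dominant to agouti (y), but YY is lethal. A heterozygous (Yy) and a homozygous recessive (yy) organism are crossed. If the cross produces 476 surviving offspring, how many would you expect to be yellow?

Cross: Yy × yy
Punnett square offspring (before lethality): 2 Yy, 2 yy
No YY offspring are produced in this cross.
yellow: 2 out of 4 → fraction 1/2
Expected count = 1/2 × 476 = 238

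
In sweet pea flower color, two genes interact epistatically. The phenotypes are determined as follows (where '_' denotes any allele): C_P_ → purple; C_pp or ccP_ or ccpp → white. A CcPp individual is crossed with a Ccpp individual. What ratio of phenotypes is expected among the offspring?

Cross: CcPp × Ccpp — consider each gene separately:
C gene: Cc × Cc → 1 CC, 2 Cc, 1 cc → 3 C_ : 1 cc (out of 4)
P gene: Pp × pp → 2 Pp, 2 pp → 2 P_ : 2 pp (out of 4)
Genotype classes (out of 4 × 4 = 16): C_P_ = 3×2 = 6; C_pp = 3×2 = 6; ccP_ = 1×2 = 2; ccpp = 1×2 = 2
Apply the phenotype rules: C_P_ (6) → purple; C_pp (6) + ccP_ (2) + ccpp (2) → white
Phenotype counts (out of 16): 6 purple, 10 white
Ratio: 3 purple : 5 white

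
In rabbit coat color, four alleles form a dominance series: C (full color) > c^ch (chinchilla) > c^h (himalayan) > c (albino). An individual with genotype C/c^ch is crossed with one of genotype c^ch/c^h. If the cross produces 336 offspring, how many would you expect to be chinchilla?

Cross: C/c^ch × c^ch/c^h
Allele dominance: C > c^ch > c^h > c
Offspring genotypes: 1 C/c^ch, 1 C/c^h, 1 c^ch/c^ch, 1 c^ch/c^h
Phenotype counts: 2 full color, 2 chinchilla
chinchilla: 2 out of 4 → fraction 1/2
Expected count = 1/2 × 336 = 168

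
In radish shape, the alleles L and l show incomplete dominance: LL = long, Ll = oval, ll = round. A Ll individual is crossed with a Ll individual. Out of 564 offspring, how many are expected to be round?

Punnett square for Ll × Ll:
Offspring genotypes: 1 LL, 2 Ll, 1 ll
Phenotype counts: 1 long, 2 oval, 1 round
round: 1 out of 4 → fraction 1/4
Expected count = 1/4 × 564 = 141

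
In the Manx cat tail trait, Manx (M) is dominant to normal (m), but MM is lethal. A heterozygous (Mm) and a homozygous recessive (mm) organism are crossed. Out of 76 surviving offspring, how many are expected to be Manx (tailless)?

Cross: Mm × mm
Punnett square offspring (before lethality): 2 Mm, 2 mm
No MM offspring are produced in this cross.
Manx (tailless): 2 out of 4 → fraction 1/2
Expected count = 1/2 × 76 = 38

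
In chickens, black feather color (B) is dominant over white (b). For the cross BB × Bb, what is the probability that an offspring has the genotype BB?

Punnett square for BB × Bb:
Offspring genotypes: 2 BB, 2 Bb
Total offspring: 4
Count with target: 2
Probability: 2/4 = 1/2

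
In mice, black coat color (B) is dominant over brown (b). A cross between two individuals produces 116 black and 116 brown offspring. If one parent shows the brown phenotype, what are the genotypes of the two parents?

Observed offspring: 116 black, 116 brown
The observed ratio simplifies to 1:1. One parent shows brown, so its genotype must be bb. A 1:1 offspring split requires the other parent to be heterozygous (Bb).
Parent genotypes: bb × Bb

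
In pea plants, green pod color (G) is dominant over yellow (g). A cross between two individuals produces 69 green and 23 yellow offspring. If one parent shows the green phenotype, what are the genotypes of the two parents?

Observed offspring: 69 green, 23 yellow
The observed ratio simplifies to 3:1. Yellow (gg) offspring appear, so each parent must contribute one g allele. The parent stated to show green carries G, so it is Gg. The other parent is then either Gg or gg: Gg × gg would give a 1:1 split, whereas Gg × Gg gives 3:1 — matching the data. So both parents are heterozygous (Gg × Gg).
Parent genotypes: Gg × Gg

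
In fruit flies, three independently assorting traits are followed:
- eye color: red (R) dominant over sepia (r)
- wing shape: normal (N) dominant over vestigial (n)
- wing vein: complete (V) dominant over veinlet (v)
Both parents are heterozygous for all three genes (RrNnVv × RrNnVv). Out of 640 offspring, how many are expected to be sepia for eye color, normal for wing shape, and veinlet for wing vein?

Trihybrid cross: RrNnVv × RrNnVv
Each trait segregates independently with a 3:1 phenotypic ratio, so each gene contributes 3/4 (dominant) or 1/4 (recessive).
Target: sepia (eye color), normal (wing shape), veinlet (wing vein)
Probability = product of independent per-trait probabilities
= 1/4 × 3/4 × 1/4 = 3/64
Expected count = 3/64 × 640 = 30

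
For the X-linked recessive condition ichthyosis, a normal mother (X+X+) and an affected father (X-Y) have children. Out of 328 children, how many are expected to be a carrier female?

Cross: X+X+ × X-Y
Offspring: 2 X+X-, 2 X+Y
Probability of a carrier female: 2/4 = 1/2
Expected count = 1/2 × 328 = 164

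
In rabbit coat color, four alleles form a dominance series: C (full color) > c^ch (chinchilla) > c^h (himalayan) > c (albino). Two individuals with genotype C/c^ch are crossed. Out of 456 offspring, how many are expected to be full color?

Cross: C/c^ch × C/c^ch
Allele dominance: C > c^ch > c^h > c
Offspring genotypes: 1 C/C, 2 C/c^ch, 1 c^ch/c^ch
Phenotype counts: 3 full color, 1 chinchilla
full color: 3 out of 4 → fraction 3/4
Expected count = 3/4 × 456 = 342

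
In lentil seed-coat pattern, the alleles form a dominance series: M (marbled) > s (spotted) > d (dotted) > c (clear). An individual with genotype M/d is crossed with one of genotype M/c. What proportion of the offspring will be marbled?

Cross: M/d × M/c
Allele dominance: M > s > d > c
Offspring genotypes: 1 M/M, 1 M/c, 1 M/d, 1 d/c
Phenotype counts: 3 marbled, 1 dotted
marbled: 3 out of 4
Probability: 3/4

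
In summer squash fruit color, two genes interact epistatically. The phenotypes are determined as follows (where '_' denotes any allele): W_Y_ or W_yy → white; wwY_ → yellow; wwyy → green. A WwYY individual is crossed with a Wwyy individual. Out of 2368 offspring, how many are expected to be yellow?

Cross: WwYY × Wwyy — consider each gene separately:
W gene: Ww × Ww → 1 WW, 2 Ww, 1 ww → 3 W_ : 1 ww (out of 4)
Y gene: YY × yy → 4 Yy → 4 Y_ (out of 4)
Genotype classes (out of 4 × 4 = 16): W_Y_ = 3×4 = 12; wwY_ = 1×4 = 4
Apply the phenotype rules: W_Y_ (12) → white; wwY_ (4) → yellow
Phenotype counts (out of 16): 12 white, 4 yellow
yellow: 4 out of 16 → fraction 1/4
Expected count = 1/4 × 2368 = 592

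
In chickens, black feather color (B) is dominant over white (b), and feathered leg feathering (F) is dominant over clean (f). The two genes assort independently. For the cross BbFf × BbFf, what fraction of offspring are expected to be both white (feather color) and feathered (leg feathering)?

Dihybrid cross BbFf × BbFf — consider each gene separately:
feather color: Bb × Bb → 1 BB, 2 Bb, 1 bb → 3 B_ : 1 bb (out of 4)
leg feathering: Ff × Ff → 1 FF, 2 Ff, 1 ff → 3 F_ : 1 ff (out of 4)
Looking for: white (bb) and feathered (F_)
P(white) = 1/4, P(feathered) = 3/4
P(both) = 1/4 × 3/4 = 3/16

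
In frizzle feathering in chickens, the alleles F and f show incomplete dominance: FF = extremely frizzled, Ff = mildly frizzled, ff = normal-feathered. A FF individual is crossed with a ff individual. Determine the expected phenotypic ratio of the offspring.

Punnett square for FF × ff:
Offspring genotypes: 4 Ff
Phenotype counts: 4 mildly frizzled
Ratio: all mildly frizzled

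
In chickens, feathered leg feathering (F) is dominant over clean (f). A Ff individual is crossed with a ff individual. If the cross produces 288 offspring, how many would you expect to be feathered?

Punnett square for Ff × ff:
Offspring genotypes: 2 Ff, 2 ff
feathered: 2, clean: 2
feathered: 2 out of 4 → fraction 1/2
Expected count = 1/2 × 288 = 144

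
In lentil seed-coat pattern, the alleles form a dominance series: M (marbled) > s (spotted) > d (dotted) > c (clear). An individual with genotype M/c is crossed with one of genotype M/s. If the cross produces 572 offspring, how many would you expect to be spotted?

Cross: M/c × M/s
Allele dominance: M > s > d > c
Offspring genotypes: 1 M/M, 1 M/s, 1 M/c, 1 s/c
Phenotype counts: 3 marbled, 1 spotted
spotted: 1 out of 4 → fraction 1/4
Expected count = 1/4 × 572 = 143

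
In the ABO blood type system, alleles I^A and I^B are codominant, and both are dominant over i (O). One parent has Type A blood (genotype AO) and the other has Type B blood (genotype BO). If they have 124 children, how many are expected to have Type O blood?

Cross: AO × BO
Possible offspring genotypes: 1 AB, 1 AO, 1 BO, 1 OO
Blood type counts: 1 Type AB, 1 Type A, 1 Type B, 1 Type O
Probability of Type O: 1/4
Expected count = 1/4 × 124 = 31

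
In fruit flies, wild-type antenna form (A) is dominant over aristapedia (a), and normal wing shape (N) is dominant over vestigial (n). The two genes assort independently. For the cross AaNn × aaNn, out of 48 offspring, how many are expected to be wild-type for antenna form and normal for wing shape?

Dihybrid cross AaNn × aaNn — consider each gene separately:
antenna form: Aa × aa → 2 Aa, 2 aa → 2 A_ : 2 aa (out of 4)
wing shape: Nn × Nn → 1 NN, 2 Nn, 1 nn → 3 N_ : 1 nn (out of 4)
Looking for: wild-type (A_) and normal (N_)
P(wild-type) = 2/4, P(normal) = 3/4
P(both) = 2/4 × 3/4 = 6/16 = 3/8
Expected count = 3/8 × 48 = 18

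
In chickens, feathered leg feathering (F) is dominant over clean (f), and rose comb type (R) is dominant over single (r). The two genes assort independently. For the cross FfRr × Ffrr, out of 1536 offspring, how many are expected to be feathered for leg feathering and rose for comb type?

Dihybrid cross FfRr × Ffrr — consider each gene separately:
leg feathering: Ff × Ff → 1 FF, 2 Ff, 1 ff → 3 F_ : 1 ff (out of 4)
comb type: Rr × rr → 2 Rr, 2 rr → 2 R_ : 2 rr (out of 4)
Looking for: feathered (F_) and rose (R_)
P(feathered) = 3/4, P(rose) = 2/4
P(both) = 3/4 × 2/4 = 6/16 = 3/8
Expected count = 3/8 × 1536 = 576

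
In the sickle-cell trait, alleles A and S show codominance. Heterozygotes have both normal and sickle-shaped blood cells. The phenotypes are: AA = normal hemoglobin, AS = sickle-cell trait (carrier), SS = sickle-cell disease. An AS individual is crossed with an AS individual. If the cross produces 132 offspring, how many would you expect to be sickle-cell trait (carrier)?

Punnett square for AS × AS:
Offspring genotypes: 1 AA, 2 AS, 1 SS
Phenotype counts: 1 normal hemoglobin, 2 sickle-cell trait (carrier), 1 sickle-cell disease
sickle-cell trait (carrier): 2 out of 4 → fraction 1/2
Expected count = 1/2 × 132 = 66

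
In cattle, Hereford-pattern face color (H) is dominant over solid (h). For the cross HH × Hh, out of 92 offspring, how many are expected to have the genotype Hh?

Punnett square for HH × Hh:
Offspring genotypes: 2 HH, 2 Hh
Total offspring: 4
Count with target: 2
Probability: 2/4 = 1/2
Expected count = 1/2 × 92 = 46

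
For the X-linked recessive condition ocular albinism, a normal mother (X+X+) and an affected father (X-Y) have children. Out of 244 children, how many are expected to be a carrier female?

Cross: X+X+ × X-Y
Offspring: 2 X+X-, 2 X+Y
Probability of a carrier female: 2/4 = 1/2
Expected count = 1/2 × 244 = 122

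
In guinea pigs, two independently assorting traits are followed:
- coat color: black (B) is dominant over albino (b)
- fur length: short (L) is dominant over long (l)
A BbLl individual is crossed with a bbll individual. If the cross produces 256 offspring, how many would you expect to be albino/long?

Dihybrid cross BbLl × bbll — consider each gene separately:
coat color: Bb × bb → 2 Bb, 2 bb → 2 B_ : 2 bb (out of 4)
fur length: Ll × ll → 2 Ll, 2 ll → 2 L_ : 2 ll (out of 4)
Combine (counts out of 4 × 4 = 16): black/short (B_L_) = 2×2 = 4; black/long (B_ll) = 2×2 = 4; albino/short (bbL_) = 2×2 = 4; albino/long (bbll) = 2×2 = 4
Phenotype counts (out of 16): 4 black/short, 4 black/long, 4 albino/short, 4 albino/long
albino/long: 4 out of 16 → fraction 1/4
Expected count = 1/4 × 256 = 64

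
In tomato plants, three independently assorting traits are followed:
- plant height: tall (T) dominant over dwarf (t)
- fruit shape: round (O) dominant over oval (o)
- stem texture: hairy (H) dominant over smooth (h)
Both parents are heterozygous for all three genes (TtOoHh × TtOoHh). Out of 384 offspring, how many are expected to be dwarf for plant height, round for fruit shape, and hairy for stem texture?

Trihybrid cross: TtOoHh × TtOoHh
Each trait segregates independently with a 3:1 phenotypic ratio, so each gene contributes 3/4 (dominant) or 1/4 (recessive).
Target: dwarf (plant height), round (fruit shape), hairy (stem texture)
Probability = product of independent per-trait probabilities
= 1/4 × 3/4 × 3/4 = 9/64
Expected count = 9/64 × 384 = 54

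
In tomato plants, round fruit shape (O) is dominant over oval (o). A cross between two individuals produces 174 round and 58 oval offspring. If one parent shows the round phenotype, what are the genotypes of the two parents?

Observed offspring: 174 round, 58 oval
The observed ratio simplifies to 3:1. Oval (oo) offspring appear, so each parent must contribute one o allele. The parent stated to show round carries O, so it is Oo. The other parent is then either Oo or oo: Oo × oo would give a 1:1 split, whereas Oo × Oo gives 3:1 — matching the data. So both parents are heterozygous (Oo × Oo).
Parent genotypes: Oo × Oo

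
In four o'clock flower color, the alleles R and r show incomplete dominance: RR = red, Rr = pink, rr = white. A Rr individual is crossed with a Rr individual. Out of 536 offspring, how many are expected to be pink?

Punnett square for Rr × Rr:
Offspring genotypes: 1 RR, 2 Rr, 1 rr
Phenotype counts: 1 red, 2 pink, 1 white
pink: 2 out of 4 → fraction 1/2
Expected count = 1/2 × 536 = 268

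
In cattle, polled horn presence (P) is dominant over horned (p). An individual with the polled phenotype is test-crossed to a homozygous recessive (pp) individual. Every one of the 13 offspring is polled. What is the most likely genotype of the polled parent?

Test cross: ? × pp
All offspring are polled.
If the unknown parent were heterozygous (Pp), about half of 13 offspring would be horned; none are. The unknown parent is most likely homozygous dominant (PP).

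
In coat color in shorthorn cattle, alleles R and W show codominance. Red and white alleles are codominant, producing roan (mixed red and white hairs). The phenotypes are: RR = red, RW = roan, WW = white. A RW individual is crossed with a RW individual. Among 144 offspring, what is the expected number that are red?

Punnett square for RW × RW:
Offspring genotypes: 1 RR, 2 RW, 1 WW
Phenotype counts: 1 red, 2 roan, 1 white
red: 1 out of 4 → fraction 1/4
Expected count = 1/4 × 144 = 36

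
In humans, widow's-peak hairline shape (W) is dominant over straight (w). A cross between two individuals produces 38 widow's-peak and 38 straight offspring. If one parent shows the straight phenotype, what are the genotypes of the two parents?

Observed offspring: 38 widow's-peak, 38 straight
The observed ratio simplifies to 1:1. One parent shows straight, so its genotype must be ww. A 1:1 offspring split requires the other parent to be heterozygous (Ww).
Parent genotypes: ww × Ww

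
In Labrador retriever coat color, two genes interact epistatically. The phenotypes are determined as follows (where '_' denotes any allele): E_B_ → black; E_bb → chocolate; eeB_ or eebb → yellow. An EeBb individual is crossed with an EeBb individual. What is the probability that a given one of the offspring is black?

Cross: EeBb × EeBb — consider each gene separately:
E gene: Ee × Ee → 1 EE, 2 Ee, 1 ee → 3 E_ : 1 ee (out of 4)
B gene: Bb × Bb → 1 BB, 2 Bb, 1 bb → 3 B_ : 1 bb (out of 4)
Genotype classes (out of 4 × 4 = 16): E_B_ = 3×3 = 9; E_bb = 3×1 = 3; eeB_ = 1×3 = 3; eebb = 1×1 = 1
Apply the phenotype rules: E_B_ (9) → black; E_bb (3) → chocolate; eeB_ (3) + eebb (1) → yellow
Phenotype counts (out of 16): 9 black, 3 chocolate, 4 yellow
black: 9 out of 16
Probability: 9/16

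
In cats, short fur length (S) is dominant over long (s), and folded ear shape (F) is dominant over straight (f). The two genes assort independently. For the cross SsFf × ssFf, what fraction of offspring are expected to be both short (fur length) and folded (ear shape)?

Dihybrid cross SsFf × ssFf — consider each gene separately:
fur length: Ss × ss → 2 Ss, 2 ss → 2 S_ : 2 ss (out of 4)
ear shape: Ff × Ff → 1 FF, 2 Ff, 1 ff → 3 F_ : 1 ff (out of 4)
Looking for: short (S_) and folded (F_)
P(short) = 2/4, P(folded) = 3/4
P(both) = 2/4 × 3/4 = 6/16 = 3/8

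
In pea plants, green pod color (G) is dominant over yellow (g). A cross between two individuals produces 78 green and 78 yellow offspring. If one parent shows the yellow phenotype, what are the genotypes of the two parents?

Observed offspring: 78 green, 78 yellow
The observed ratio simplifies to 1:1. One parent shows yellow, so its genotype must be gg. A 1:1 offspring split requires the other parent to be heterozygous (Gg).
Parent genotypes: gg × Gg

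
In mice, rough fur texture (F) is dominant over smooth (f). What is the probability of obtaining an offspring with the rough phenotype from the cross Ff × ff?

Punnett square for Ff × ff:
Offspring genotypes: 2 Ff, 2 ff
Total offspring: 4
Count with target: 2
Probability: 2/4 = 1/2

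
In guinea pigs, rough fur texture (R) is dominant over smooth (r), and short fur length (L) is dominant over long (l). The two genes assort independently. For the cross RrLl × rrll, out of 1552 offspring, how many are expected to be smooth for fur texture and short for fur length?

Dihybrid cross RrLl × rrll — consider each gene separately:
fur texture: Rr × rr → 2 Rr, 2 rr → 2 R_ : 2 rr (out of 4)
fur length: Ll × ll → 2 Ll, 2 ll → 2 L_ : 2 ll (out of 4)
Looking for: smooth (rr) and short (L_)
P(smooth) = 2/4, P(short) = 2/4
P(both) = 2/4 × 2/4 = 4/16 = 1/4
Expected count = 1/4 × 1552 = 388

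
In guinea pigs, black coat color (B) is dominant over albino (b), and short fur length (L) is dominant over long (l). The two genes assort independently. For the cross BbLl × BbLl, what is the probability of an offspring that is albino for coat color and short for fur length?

Dihybrid cross BbLl × BbLl — consider each gene separately:
coat color: Bb × Bb → 1 BB, 2 Bb, 1 bb → 3 B_ : 1 bb (out of 4)
fur length: Ll × Ll → 1 LL, 2 Ll, 1 ll → 3 L_ : 1 ll (out of 4)
Looking for: albino (bb) and short (L_)
P(albino) = 1/4, P(short) = 3/4
P(both) = 1/4 × 3/4 = 3/16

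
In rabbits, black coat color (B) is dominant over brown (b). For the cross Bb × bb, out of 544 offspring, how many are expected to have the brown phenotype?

Punnett square for Bb × bb:
Offspring genotypes: 2 Bb, 2 bb
Total offspring: 4
Count with target: 2
Probability: 2/4 = 1/2
Expected count = 1/2 × 544 = 272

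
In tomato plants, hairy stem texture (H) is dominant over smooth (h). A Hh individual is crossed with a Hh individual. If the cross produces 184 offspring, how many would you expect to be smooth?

Punnett square for Hh × Hh:
Offspring genotypes: 1 HH, 2 Hh, 1 hh
hairy: 3, smooth: 1
smooth: 1 out of 4 → fraction 1/4
Expected count = 1/4 × 184 = 46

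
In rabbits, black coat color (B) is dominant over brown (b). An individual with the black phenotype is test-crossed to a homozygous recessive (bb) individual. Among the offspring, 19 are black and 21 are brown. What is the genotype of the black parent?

Test cross: ? × bb
Offspring: 19 black, 21 brown — approximately 1:1.
A 1:1 ratio in a test cross indicates the unknown parent is heterozygous (Bb).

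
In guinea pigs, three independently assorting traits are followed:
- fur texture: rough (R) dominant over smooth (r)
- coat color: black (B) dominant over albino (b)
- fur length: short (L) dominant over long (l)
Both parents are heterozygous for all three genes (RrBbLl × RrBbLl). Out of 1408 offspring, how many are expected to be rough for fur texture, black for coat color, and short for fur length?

Trihybrid cross: RrBbLl × RrBbLl
Each trait segregates independently with a 3:1 phenotypic ratio, so each gene contributes 3/4 (dominant) or 1/4 (recessive).
Target: rough (fur texture), black (coat color), short (fur length)
Probability = product of independent per-trait probabilities
= 3/4 × 3/4 × 3/4 = 27/64
Expected count = 27/64 × 1408 = 594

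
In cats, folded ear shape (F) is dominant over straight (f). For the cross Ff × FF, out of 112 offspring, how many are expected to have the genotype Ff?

Punnett square for Ff × FF:
Offspring genotypes: 2 FF, 2 Ff
Total offspring: 4
Count with target: 2
Probability: 2/4 = 1/2
Expected count = 1/2 × 112 = 56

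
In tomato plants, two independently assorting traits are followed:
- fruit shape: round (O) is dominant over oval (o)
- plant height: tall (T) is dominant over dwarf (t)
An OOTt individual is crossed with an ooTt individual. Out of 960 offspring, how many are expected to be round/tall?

Dihybrid cross OOTt × ooTt — consider each gene separately:
fruit shape: OO × oo → 4 Oo → 4 O_ (out of 4)
plant height: Tt × Tt → 1 TT, 2 Tt, 1 tt → 3 T_ : 1 tt (out of 4)
Combine (counts out of 4 × 4 = 16): round/tall (O_T_) = 4×3 = 12; round/dwarf (O_tt) = 4×1 = 4
Phenotype counts (out of 16): 12 round/tall, 4 round/dwarf
round/tall: 12 out of 16 → fraction 3/4
Expected count = 3/4 × 960 = 720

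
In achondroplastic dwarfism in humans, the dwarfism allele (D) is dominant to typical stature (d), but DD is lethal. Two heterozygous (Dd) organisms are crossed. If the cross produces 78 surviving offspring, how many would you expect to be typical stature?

Cross: Dd × Dd
Punnett square offspring (before lethality): 1 DD, 2 Dd, 1 dd
The DD genotype is lethal (embryos die); surviving offspring: 2 Dd, 1 dd
typical stature: 1 out of 3 → fraction 1/3
Expected count = 1/3 × 78 = 26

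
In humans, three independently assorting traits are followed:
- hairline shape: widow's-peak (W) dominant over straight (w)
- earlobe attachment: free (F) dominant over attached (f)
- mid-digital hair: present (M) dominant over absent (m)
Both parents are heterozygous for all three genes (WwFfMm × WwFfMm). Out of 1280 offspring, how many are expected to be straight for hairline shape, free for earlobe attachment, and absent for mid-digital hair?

Trihybrid cross: WwFfMm × WwFfMm
Each trait segregates independently with a 3:1 phenotypic ratio, so each gene contributes 3/4 (dominant) or 1/4 (recessive).
Target: straight (hairline shape), free (earlobe attachment), absent (mid-digital hair)
Probability = product of independent per-trait probabilities
= 1/4 × 3/4 × 1/4 = 3/64
Expected count = 3/64 × 1280 = 60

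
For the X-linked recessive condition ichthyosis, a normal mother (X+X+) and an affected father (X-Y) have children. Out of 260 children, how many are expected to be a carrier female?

Cross: X+X+ × X-Y
Offspring: 2 X+X-, 2 X+Y
Probability of a carrier female: 2/4 = 1/2
Expected count = 1/2 × 260 = 130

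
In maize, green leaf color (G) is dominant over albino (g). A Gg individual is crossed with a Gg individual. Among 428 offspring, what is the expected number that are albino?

Punnett square for Gg × Gg:
Offspring genotypes: 1 GG, 2 Gg, 1 gg
green: 3, albino: 1
albino: 1 out of 4 → fraction 1/4
Expected count = 1/4 × 428 = 107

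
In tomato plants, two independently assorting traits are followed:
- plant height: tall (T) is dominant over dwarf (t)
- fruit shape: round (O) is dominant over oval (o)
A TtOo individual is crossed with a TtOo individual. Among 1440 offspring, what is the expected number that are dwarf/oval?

Dihybrid cross TtOo × TtOo — consider each gene separately:
plant height: Tt × Tt → 1 TT, 2 Tt, 1 tt → 3 T_ : 1 tt (out of 4)
fruit shape: Oo × Oo → 1 OO, 2 Oo, 1 oo → 3 O_ : 1 oo (out of 4)
Combine (counts out of 4 × 4 = 16): tall/round (T_O_) = 3×3 = 9; tall/oval (T_oo) = 3×1 = 3; dwarf/round (ttO_) = 1×3 = 3; dwarf/oval (ttoo) = 1×1 = 1
Phenotype counts (out of 16): 9 tall/round, 3 tall/oval, 3 dwarf/round, 1 dwarf/oval
dwarf/oval: 1 out of 16 → fraction 1/16
Expected count = 1/16 × 1440 = 90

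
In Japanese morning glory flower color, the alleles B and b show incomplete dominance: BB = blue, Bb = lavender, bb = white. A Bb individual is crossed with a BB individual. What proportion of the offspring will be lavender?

Punnett square for Bb × BB:
Offspring genotypes: 2 BB, 2 Bb
Phenotype counts: 2 blue, 2 lavender
lavender: 2 out of 4
Probability: 2/4 = 1/2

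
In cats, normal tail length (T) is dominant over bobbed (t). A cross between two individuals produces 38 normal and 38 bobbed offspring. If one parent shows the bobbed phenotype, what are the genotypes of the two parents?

Observed offspring: 38 normal, 38 bobbed
The observed ratio simplifies to 1:1. One parent shows bobbed, so its genotype must be tt. A 1:1 offspring split requires the other parent to be heterozygous (Tt).
Parent genotypes: tt × Tt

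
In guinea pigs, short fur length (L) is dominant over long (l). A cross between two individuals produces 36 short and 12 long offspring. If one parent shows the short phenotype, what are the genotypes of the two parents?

Observed offspring: 36 short, 12 long
The observed ratio simplifies to 3:1. Long (ll) offspring appear, so each parent must contribute one l allele. The parent stated to show short carries L, so it is Ll. The other parent is then either Ll or ll: Ll × ll would give a 1:1 split, whereas Ll × Ll gives 3:1 — matching the data. So both parents are heterozygous (Ll × Ll).
Parent genotypes: Ll × Ll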